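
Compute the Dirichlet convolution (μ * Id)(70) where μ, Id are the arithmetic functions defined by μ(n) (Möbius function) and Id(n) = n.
(μ * Id)(70) = 24

Divisors of 70: [1, 2, 5, 7, 10, 14, 35, 70]. For each d | 70:
  d = 1: μ(1) · Id(70/1) = 1 · 70 = 70
  d = 2: μ(2) · Id(70/2) = -1 · 35 = -35
  d = 5: μ(5) · Id(70/5) = -1 · 14 = -14
  d = 7: μ(7) · Id(70/7) = -1 · 10 = -10
  d = 10: μ(10) · Id(70/10) = 1 · 7 = 7
  d = 14: μ(14) · Id(70/14) = 1 · 5 = 5
  d = 35: μ(35) · Id(70/35) = 1 · 2 = 2
  d = 70: μ(70) · Id(70/70) = -1 · 1 = -1
Summing: (μ * Id)(70) = 70 + -35 + -14 + -10 + 7 + 5 + 2 + -1 = 24.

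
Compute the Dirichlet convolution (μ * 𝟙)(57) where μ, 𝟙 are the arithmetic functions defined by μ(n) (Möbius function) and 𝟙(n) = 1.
(μ * 𝟙)(57) = 0

Divisors of 57: [1, 3, 19, 57]. For each d | 57:
  d = 1: μ(1) · 𝟙(57/1) = 1 · 1 = 1
  d = 3: μ(3) · 𝟙(57/3) = -1 · 1 = -1
  d = 19: μ(19) · 𝟙(57/19) = -1 · 1 = -1
  d = 57: μ(57) · 𝟙(57/57) = 1 · 1 = 1
Summing: (μ * 𝟙)(57) = 1 + -1 + -1 + 1 = 0.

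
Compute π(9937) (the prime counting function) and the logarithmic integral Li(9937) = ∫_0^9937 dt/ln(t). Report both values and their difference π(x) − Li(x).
π(9937) = 1225;  Li(9937) ≈ 1239.29;  π(x) − Li(x) ≈ -14.29.

Direct count of primes ≤ 9937 gives π(9937) = 1225. Numerical evaluation of the logarithmic integral gives Li(9937) ≈ 1239.29. The difference π(x) − Li(x) ≈ -14.29 is typically negative for small/moderate x (Li(x) overestimates), though Littlewood's theorem shows this sign changes infinitely often.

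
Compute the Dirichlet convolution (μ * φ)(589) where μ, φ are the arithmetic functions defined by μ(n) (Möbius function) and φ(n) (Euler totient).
(μ * φ)(589) = 493

Divisors of 589: [1, 19, 31, 589]. For each d | 589:
  d = 1: μ(1) · φ(589/1) = 1 · 540 = 540
  d = 19: μ(19) · φ(589/19) = -1 · 30 = -30
  d = 31: μ(31) · φ(589/31) = -1 · 18 = -18
  d = 589: μ(589) · φ(589/589) = 1 · 1 = 1
Summing: (μ * φ)(589) = 540 + -30 + -18 + 1 = 493.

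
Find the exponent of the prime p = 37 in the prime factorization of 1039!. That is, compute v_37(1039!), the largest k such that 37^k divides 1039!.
v_37(1039!) = 28

Legendre's formula: v_p(n!) = Σ_{k ≥ 1} ⌊n / p^k⌋. For p = 37, n = 1039, the terms are:
  ⌊1039/37^1⌋ = ⌊1039/37⌋ = 28
(the next term ⌊1039/37^2⌋ = 0, terminating the sum). Summing: v_37(1039!) = 28 = 28.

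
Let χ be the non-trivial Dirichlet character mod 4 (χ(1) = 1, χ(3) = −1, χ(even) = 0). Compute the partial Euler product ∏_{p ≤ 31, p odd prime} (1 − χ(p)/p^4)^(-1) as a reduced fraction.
∏ = 1870816715381797956556539609218365/1891731462842378884815364370202624

The odd primes p ≤ 31 are [3, 5, 7, 11, 13, 17, 19, 23, 29, 31]. For each, χ(p) = 1 if p ≡ 1 mod 4, χ(p) = −1 if p ≡ 3 mod 4. Taking (1 − χ(p)/p^4)^(-1) = p^4/(p^4 − χ(p)): (1 − (-1)/3^4)^(-1) · (1 − (1)/5^4)^(-1) · (1 − (-1)/7^4)^(-1) · (1 − (-1)/11^4)^(-1) · (1 − (1)/13^4)^(-1) · (1 − (1)/17^4)^(-1) · (1 − (-1)/19^4)^(-1) · (1 − (-1)/23^4)^(-1) · (1 − (1)/29^4)^(-1) · (1 − (-1)/31^4)^(-1) = 1870816715381797956556539609218365/1891731462842378884815364370202624.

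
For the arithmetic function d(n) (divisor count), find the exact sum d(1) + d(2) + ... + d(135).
Σ_{n ≤ 135} d(n) = 687

Compute d(n) for each 1 ≤ n ≤ 135: d(1) = 1, d(2) = 2, d(3) = 2, d(4) = 3, d(5) = 2, d(6) = 4, d(7) = 2, d(8) = 4, d(9) = 3, d(10) = 4, d(11) = 2, d(12) = 6, d(13) = 2, d(14) = 4, d(15) = 4, d(16) = 5, d(17) = 2, d(18) = 6, d(19) = 2, d(20) = 6, d(21) = 4, d(22) = 4, d(23) = 2, d(24) = 8, d(25) = 3, d(26) = 4, d(27) = 4, d(28) = 6, d(29) = 2, d(30) = 8, d(31) = 2, d(32) = 6, d(33) = 4, d(34) = 4, d(35) = 4, d(36) = 9, d(37) = 2, d(38) = 4, d(39) = 4, d(40) = 8, d(41) = 2, d(42) = 8, d(43) = 2, d(44) = 6, d(45) = 6, d(46) = 4, d(47) = 2, d(48) = 10, d(49) = 3, d(50) = 6, d(51) = 4, d(52) = 6, d(53) = 2, d(54) = 8, d(55) = 4, d(56) = 8, d(57) = 4, d(58) = 4, d(59) = 2, d(60) = 12, d(61) = 2, d(62) = 4, d(63) = 6, d(64) = 7, d(65) = 4, d(66) = 8, d(67) = 2, d(68) = 6, d(69) = 4, d(70) = 8, d(71) = 2, d(72) = 12, d(73) = 2, d(74) = 4, d(75) = 6, d(76) = 6, d(77) = 4, d(78) = 8, d(79) = 2, d(80) = 10, d(81) = 5, d(82) = 4, d(83) = 2, d(84) = 12, d(85) = 4, d(86) = 4, d(87) = 4, d(88) = 8, d(89) = 2, d(90) = 12, d(91) = 4, d(92) = 6, d(93) = 4, d(94) = 4, d(95) = 4, d(96) = 12, d(97) = 2, d(98) = 6, d(99) = 6, d(100) = 9, d(101) = 2, d(102) = 8, d(103) = 2, d(104) = 8, d(105) = 8, d(106) = 4, d(107) = 2, d(108) = 12, d(109) = 2, d(110) = 8, d(111) = 4, d(112) = 10, d(113) = 2, d(114) = 8, d(115) = 4, d(116) = 6, d(117) = 6, d(118) = 4, d(119) = 4, d(120) = 16, d(121) = 3, d(122) = 4, d(123) = 4, d(124) = 6, d(125) = 4, d(126) = 12, d(127) = 2, d(128) = 8, d(129) = 4, d(130) = 8, d(131) = 2, d(132) = 12, d(133) = 4, d(134) = 4, d(135) = 8. Summing all 135 values: 687. (Dirichlet's divisor formula: Σ_{n ≤ x} d(n) = x ln(x) + (2γ − 1) x + O(√x). For x = 135, the asymptotic estimate is ≈ 683.06.)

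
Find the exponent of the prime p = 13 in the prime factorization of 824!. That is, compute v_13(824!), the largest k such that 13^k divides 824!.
v_13(824!) = 67

Legendre's formula: v_p(n!) = Σ_{k ≥ 1} ⌊n / p^k⌋. For p = 13, n = 824, the terms are:
  ⌊824/13^1⌋ = ⌊824/13⌋ = 63
  ⌊824/13^2⌋ = ⌊824/169⌋ = 4
(the next term ⌊824/13^3⌋ = 0, terminating the sum). Summing: v_13(824!) = 63 + 4 = 67.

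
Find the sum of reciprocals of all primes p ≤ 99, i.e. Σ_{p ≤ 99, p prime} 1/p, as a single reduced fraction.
Σ 1/p = 4156517583588203716343221884611037839/2305567963945518424753102147331756070

π(99) = 25, so the primes ≤ 99 are [2, 3, 5, 7, 11, 13, 17, 19, 23, 29, 31, 37, 41, 43, 47, 53, 59, 61, 67, 71, 73, 79, 83, 89, 97]. Summing 1/p over these primes: 4156517583588203716343221884611037839/2305567963945518424753102147331756070 ≈ 1.8028. Mertens estimate ln ln(99) + 0.2615 ≈ 1.7865.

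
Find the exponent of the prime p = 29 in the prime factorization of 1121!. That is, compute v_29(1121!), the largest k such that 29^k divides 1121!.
v_29(1121!) = 39

Legendre's formula: v_p(n!) = Σ_{k ≥ 1} ⌊n / p^k⌋. For p = 29, n = 1121, the terms are:
  ⌊1121/29^1⌋ = ⌊1121/29⌋ = 38
  ⌊1121/29^2⌋ = ⌊1121/841⌋ = 1
(the next term ⌊1121/29^3⌋ = 0, terminating the sum). Summing: v_29(1121!) = 38 + 1 = 39.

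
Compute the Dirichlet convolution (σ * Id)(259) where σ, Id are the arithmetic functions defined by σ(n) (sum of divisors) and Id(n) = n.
(σ * Id)(259) = 1125

Divisors of 259: [1, 7, 37, 259]. For each d | 259:
  d = 1: σ(1) · Id(259/1) = 1 · 259 = 259
  d = 7: σ(7) · Id(259/7) = 8 · 37 = 296
  d = 37: σ(37) · Id(259/37) = 38 · 7 = 266
  d = 259: σ(259) · Id(259/259) = 304 · 1 = 304
Summing: (σ * Id)(259) = 259 + 296 + 266 + 304 = 1125.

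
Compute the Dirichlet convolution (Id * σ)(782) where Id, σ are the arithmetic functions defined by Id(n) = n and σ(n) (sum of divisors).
(Id * σ)(782) = 8225

Divisors of 782: [1, 2, 17, 23, 34, 46, 391, 782]. For each d | 782:
  d = 1: Id(1) · σ(782/1) = 1 · 1296 = 1296
  d = 2: Id(2) · σ(782/2) = 2 · 432 = 864
  d = 17: Id(17) · σ(782/17) = 17 · 72 = 1224
  d = 23: Id(23) · σ(782/23) = 23 · 54 = 1242
  d = 34: Id(34) · σ(782/34) = 34 · 24 = 816
  d = 46: Id(46) · σ(782/46) = 46 · 18 = 828
  d = 391: Id(391) · σ(782/391) = 391 · 3 = 1173
  d = 782: Id(782) · σ(782/782) = 782 · 1 = 782
Summing: (Id * σ)(782) = 1296 + 864 + 1224 + 1242 + 816 + 828 + 1173 + 782 = 8225.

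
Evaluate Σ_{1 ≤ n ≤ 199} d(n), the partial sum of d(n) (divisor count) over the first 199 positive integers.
Σ_{n ≤ 199} d(n) = 1086

Compute d(n) for each 1 ≤ n ≤ 199: d(1) = 1, d(2) = 2, d(3) = 2, d(4) = 3, d(5) = 2, d(6) = 4, d(7) = 2, d(8) = 4, d(9) = 3, d(10) = 4, d(11) = 2, d(12) = 6, d(13) = 2, d(14) = 4, d(15) = 4, d(16) = 5, d(17) = 2, d(18) = 6, d(19) = 2, d(20) = 6, d(21) = 4, d(22) = 4, d(23) = 2, d(24) = 8, d(25) = 3, d(26) = 4, d(27) = 4, d(28) = 6, d(29) = 2, d(30) = 8, d(31) = 2, d(32) = 6, d(33) = 4, d(34) = 4, d(35) = 4, d(36) = 9, d(37) = 2, d(38) = 4, d(39) = 4, d(40) = 8, d(41) = 2, d(42) = 8, d(43) = 2, d(44) = 6, d(45) = 6, d(46) = 4, d(47) = 2, d(48) = 10, d(49) = 3, d(50) = 6, d(51) = 4, d(52) = 6, d(53) = 2, d(54) = 8, d(55) = 4, d(56) = 8, d(57) = 4, d(58) = 4, d(59) = 2, d(60) = 12, d(61) = 2, d(62) = 4, d(63) = 6, d(64) = 7, d(65) = 4, d(66) = 8, d(67) = 2, d(68) = 6, d(69) = 4, d(70) = 8, d(71) = 2, d(72) = 12, d(73) = 2, d(74) = 4, d(75) = 6, d(76) = 6, d(77) = 4, d(78) = 8, d(79) = 2, d(80) = 10, d(81) = 5, d(82) = 4, d(83) = 2, d(84) = 12, d(85) = 4, d(86) = 4, d(87) = 4, d(88) = 8, d(89) = 2, d(90) = 12, d(91) = 4, d(92) = 6, d(93) = 4, d(94) = 4, d(95) = 4, d(96) = 12, d(97) = 2, d(98) = 6, d(99) = 6, d(100) = 9, d(101) = 2, d(102) = 8, d(103) = 2, d(104) = 8, d(105) = 8, d(106) = 4, d(107) = 2, d(108) = 12, d(109) = 2, d(110) = 8, d(111) = 4, d(112) = 10, d(113) = 2, d(114) = 8, d(115) = 4, d(116) = 6, d(117) = 6, d(118) = 4, d(119) = 4, d(120) = 16, d(121) = 3, d(122) = 4, d(123) = 4, d(124) = 6, d(125) = 4, d(126) = 12, d(127) = 2, d(128) = 8, d(129) = 4, d(130) = 8, d(131) = 2, d(132) = 12, d(133) = 4, d(134) = 4, d(135) = 8, d(136) = 8, d(137) = 2, d(138) = 8, d(139) = 2, d(140) = 12, d(141) = 4, d(142) = 4, d(143) = 4, d(144) = 15, d(145) = 4, d(146) = 4, d(147) = 6, d(148) = 6, d(149) = 2, d(150) = 12, d(151) = 2, d(152) = 8, d(153) = 6, d(154) = 8, d(155) = 4, d(156) = 12, d(157) = 2, d(158) = 4, d(159) = 4, d(160) = 12, d(161) = 4, d(162) = 10, d(163) = 2, d(164) = 6, d(165) = 8, d(166) = 4, d(167) = 2, d(168) = 16, d(169) = 3, d(170) = 8, d(171) = 6, d(172) = 6, d(173) = 2, d(174) = 8, d(175) = 6, d(176) = 10, d(177) = 4, d(178) = 4, d(179) = 2, d(180) = 18, d(181) = 2, d(182) = 8, d(183) = 4, d(184) = 8, d(185) = 4, d(186) = 8, d(187) = 4, d(188) = 6, d(189) = 8, d(190) = 8, d(191) = 2, d(192) = 14, d(193) = 2, d(194) = 4, d(195) = 8, d(196) = 9, d(197) = 2, d(198) = 12, d(199) = 2. Summing all 199 values: 1086. (Dirichlet's divisor formula: Σ_{n ≤ x} d(n) = x ln(x) + (2γ − 1) x + O(√x). For x = 199, the asymptotic estimate is ≈ 1084.10.)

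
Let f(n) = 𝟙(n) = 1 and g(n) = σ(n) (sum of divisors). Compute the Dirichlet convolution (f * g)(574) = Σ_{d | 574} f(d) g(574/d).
(𝟙 * σ)(574) = 1548

Divisors of 574: [1, 2, 7, 14, 41, 82, 287, 574]. For each d | 574:
  d = 1: 𝟙(1) · σ(574/1) = 1 · 1008 = 1008
  d = 2: 𝟙(2) · σ(574/2) = 1 · 336 = 336
  d = 7: 𝟙(7) · σ(574/7) = 1 · 126 = 126
  d = 14: 𝟙(14) · σ(574/14) = 1 · 42 = 42
  d = 41: 𝟙(41) · σ(574/41) = 1 · 24 = 24
  d = 82: 𝟙(82) · σ(574/82) = 1 · 8 = 8
  d = 287: 𝟙(287) · σ(574/287) = 1 · 3 = 3
  d = 574: 𝟙(574) · σ(574/574) = 1 · 1 = 1
Summing: (𝟙 * σ)(574) = 1008 + 336 + 126 + 42 + 24 + 8 + 3 + 1 = 1548.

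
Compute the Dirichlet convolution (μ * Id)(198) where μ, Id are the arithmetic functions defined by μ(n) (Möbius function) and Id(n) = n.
(μ * Id)(198) = 60

Divisors of 198: [1, 2, 3, 6, 9, 11, 18, 22, 33, 66, 99, 198]. For each d | 198:
  d = 1: μ(1) · Id(198/1) = 1 · 198 = 198
  d = 2: μ(2) · Id(198/2) = -1 · 99 = -99
  d = 3: μ(3) · Id(198/3) = -1 · 66 = -66
  d = 6: μ(6) · Id(198/6) = 1 · 33 = 33
  d = 9: μ(9) · Id(198/9) = 0 · 22 = 0
  d = 11: μ(11) · Id(198/11) = -1 · 18 = -18
  d = 18: μ(18) · Id(198/18) = 0 · 11 = 0
  d = 22: μ(22) · Id(198/22) = 1 · 9 = 9
  d = 33: μ(33) · Id(198/33) = 1 · 6 = 6
  d = 66: μ(66) · Id(198/66) = -1 · 3 = -3
  d = 99: μ(99) · Id(198/99) = 0 · 2 = 0
  d = 198: μ(198) · Id(198/198) = 0 · 1 = 0
Summing: (μ * Id)(198) = 198 + -99 + -66 + 33 + 0 + -18 + 0 + 9 + 6 + -3 + 0 + 0 = 60.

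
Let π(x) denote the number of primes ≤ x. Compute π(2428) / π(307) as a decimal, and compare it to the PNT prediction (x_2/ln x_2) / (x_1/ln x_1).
π(2428)/π(307) = 360/63 ≈ 5.7143;  PNT prediction ≈ 5.8106.

π(307) = 63 and π(2428) = 360, so π(2428)/π(307) ≈ 5.7143. The PNT-predicted ratio is (2428/ln(2428)) / (307/ln(307)) ≈ 5.8106. The two agree to within a few percent, as expected.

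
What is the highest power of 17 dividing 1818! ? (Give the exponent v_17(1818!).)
v_17(1818!) = 112

Legendre's formula: v_p(n!) = Σ_{k ≥ 1} ⌊n / p^k⌋. For p = 17, n = 1818, the terms are:
  ⌊1818/17^1⌋ = ⌊1818/17⌋ = 106
  ⌊1818/17^2⌋ = ⌊1818/289⌋ = 6
(the next term ⌊1818/17^3⌋ = 0, terminating the sum). Summing: v_17(1818!) = 106 + 6 = 112.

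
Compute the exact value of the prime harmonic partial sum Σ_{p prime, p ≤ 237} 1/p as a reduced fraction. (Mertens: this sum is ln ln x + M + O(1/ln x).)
Σ 1/p = 8762990377702925264993654890050782886250854676753323401606562622367345144099360398279019780479/4445236185272185438169240794291312557432222642727183809026451438704160103479600800432029464270

π(237) = 51, so the primes ≤ 237 are [2, 3, 5, 7, 11, 13, 17, 19, 23, 29, 31, 37, 41, 43, 47, 53, 59, 61, 67, 71, 73, 79, 83, 89, 97, 101, 103, 107, 109, 113, 127, 131, 137, 139, 149, 151, 157, 163, 167, 173, 179, 181, 191, 193, 197, 199, 211, 223, 227, 229, 233]. Summing 1/p over these primes: 8762990377702925264993654890050782886250854676753323401606562622367345144099360398279019780479/4445236185272185438169240794291312557432222642727183809026451438704160103479600800432029464270 ≈ 1.9713. Mertens estimate ln ln(237) + 0.2615 ≈ 1.9604.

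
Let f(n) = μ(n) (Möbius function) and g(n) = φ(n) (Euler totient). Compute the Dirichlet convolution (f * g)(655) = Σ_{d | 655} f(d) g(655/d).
(μ * φ)(655) = 387

Divisors of 655: [1, 5, 131, 655]. For each d | 655:
  d = 1: μ(1) · φ(655/1) = 1 · 520 = 520
  d = 5: μ(5) · φ(655/5) = -1 · 130 = -130
  d = 131: μ(131) · φ(655/131) = -1 · 4 = -4
  d = 655: μ(655) · φ(655/655) = 1 · 1 = 1
Summing: (μ * φ)(655) = 520 + -130 + -4 + 1 = 387.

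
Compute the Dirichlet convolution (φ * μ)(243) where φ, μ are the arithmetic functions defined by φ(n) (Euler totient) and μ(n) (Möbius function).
(φ * μ)(243) = 108

Divisors of 243: [1, 3, 9, 27, 81, 243]. For each d | 243:
  d = 1: φ(1) · μ(243/1) = 1 · 0 = 0
  d = 3: φ(3) · μ(243/3) = 2 · 0 = 0
  d = 9: φ(9) · μ(243/9) = 6 · 0 = 0
  d = 27: φ(27) · μ(243/27) = 18 · 0 = 0
  d = 81: φ(81) · μ(243/81) = 54 · -1 = -54
  d = 243: φ(243) · μ(243/243) = 162 · 1 = 162
Summing: (φ * μ)(243) = 0 + 0 + 0 + 0 + -54 + 162 = 108.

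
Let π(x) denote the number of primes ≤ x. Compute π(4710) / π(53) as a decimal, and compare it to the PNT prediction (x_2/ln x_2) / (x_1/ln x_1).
π(4710)/π(53) = 635/16 ≈ 39.6875;  PNT prediction ≈ 41.7185.

π(53) = 16 and π(4710) = 635, so π(4710)/π(53) ≈ 39.6875. The PNT-predicted ratio is (4710/ln(4710)) / (53/ln(53)) ≈ 41.7185. The two agree to within a few percent, as expected.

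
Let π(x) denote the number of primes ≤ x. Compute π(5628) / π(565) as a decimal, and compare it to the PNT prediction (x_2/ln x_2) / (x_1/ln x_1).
π(5628)/π(565) = 739/103 ≈ 7.1748;  PNT prediction ≈ 7.3095.

π(565) = 103 and π(5628) = 739, so π(5628)/π(565) ≈ 7.1748. The PNT-predicted ratio is (5628/ln(5628)) / (565/ln(565)) ≈ 7.3095. The two agree to within a few percent, as expected.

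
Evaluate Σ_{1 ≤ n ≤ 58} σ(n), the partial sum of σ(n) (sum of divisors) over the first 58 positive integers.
Σ_{n ≤ 58} σ(n) = 2786

Compute σ(n) for each 1 ≤ n ≤ 58: σ(1) = 1, σ(2) = 3, σ(3) = 4, σ(4) = 7, σ(5) = 6, σ(6) = 12, σ(7) = 8, σ(8) = 15, σ(9) = 13, σ(10) = 18, σ(11) = 12, σ(12) = 28, σ(13) = 14, σ(14) = 24, σ(15) = 24, σ(16) = 31, σ(17) = 18, σ(18) = 39, σ(19) = 20, σ(20) = 42, σ(21) = 32, σ(22) = 36, σ(23) = 24, σ(24) = 60, σ(25) = 31, σ(26) = 42, σ(27) = 40, σ(28) = 56, σ(29) = 30, σ(30) = 72, σ(31) = 32, σ(32) = 63, σ(33) = 48, σ(34) = 54, σ(35) = 48, σ(36) = 91, σ(37) = 38, σ(38) = 60, σ(39) = 56, σ(40) = 90, σ(41) = 42, σ(42) = 96, σ(43) = 44, σ(44) = 84, σ(45) = 78, σ(46) = 72, σ(47) = 48, σ(48) = 124, σ(49) = 57, σ(50) = 93, σ(51) = 72, σ(52) = 98, σ(53) = 54, σ(54) = 120, σ(55) = 72, σ(56) = 120, σ(57) = 80, σ(58) = 90. Summing all 58 values: 2786. (Average order: Σ_{n ≤ x} σ(n) ~ (π²/12) x². For x = 58, (π²/12)·58² ≈ 2766.78.)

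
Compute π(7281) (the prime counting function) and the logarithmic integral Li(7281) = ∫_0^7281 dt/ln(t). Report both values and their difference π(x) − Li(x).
π(7281) = 928;  Li(7281) ≈ 946.00;  π(x) − Li(x) ≈ -18.00.

Direct count of primes ≤ 7281 gives π(7281) = 928. Numerical evaluation of the logarithmic integral gives Li(7281) ≈ 946.00. The difference π(x) − Li(x) ≈ -18.00 is typically negative for small/moderate x (Li(x) overestimates), though Littlewood's theorem shows this sign changes infinitely often.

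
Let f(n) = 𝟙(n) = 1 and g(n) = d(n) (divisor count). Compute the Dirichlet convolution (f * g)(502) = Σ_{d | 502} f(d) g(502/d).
(𝟙 * d)(502) = 9

Divisors of 502: [1, 2, 251, 502]. For each d | 502:
  d = 1: 𝟙(1) · d(502/1) = 1 · 4 = 4
  d = 2: 𝟙(2) · d(502/2) = 1 · 2 = 2
  d = 251: 𝟙(251) · d(502/251) = 1 · 2 = 2
  d = 502: 𝟙(502) · d(502/502) = 1 · 1 = 1
Summing: (𝟙 * d)(502) = 4 + 2 + 2 + 1 = 9.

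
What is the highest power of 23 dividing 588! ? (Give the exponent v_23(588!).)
v_23(588!) = 26

Legendre's formula: v_p(n!) = Σ_{k ≥ 1} ⌊n / p^k⌋. For p = 23, n = 588, the terms are:
  ⌊588/23^1⌋ = ⌊588/23⌋ = 25
  ⌊588/23^2⌋ = ⌊588/529⌋ = 1
(the next term ⌊588/23^3⌋ = 0, terminating the sum). Summing: v_23(588!) = 25 + 1 = 26.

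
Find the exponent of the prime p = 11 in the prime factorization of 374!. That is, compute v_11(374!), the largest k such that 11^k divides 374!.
v_11(374!) = 37

Legendre's formula: v_p(n!) = Σ_{k ≥ 1} ⌊n / p^k⌋. For p = 11, n = 374, the terms are:
  ⌊374/11^1⌋ = ⌊374/11⌋ = 34
  ⌊374/11^2⌋ = ⌊374/121⌋ = 3
(the next term ⌊374/11^3⌋ = 0, terminating the sum). Summing: v_11(374!) = 34 + 3 = 37.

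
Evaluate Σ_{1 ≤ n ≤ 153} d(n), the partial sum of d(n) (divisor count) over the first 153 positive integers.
Σ_{n ≤ 153} d(n) = 796

Compute d(n) for each 1 ≤ n ≤ 153: d(1) = 1, d(2) = 2, d(3) = 2, d(4) = 3, d(5) = 2, d(6) = 4, d(7) = 2, d(8) = 4, d(9) = 3, d(10) = 4, d(11) = 2, d(12) = 6, d(13) = 2, d(14) = 4, d(15) = 4, d(16) = 5, d(17) = 2, d(18) = 6, d(19) = 2, d(20) = 6, d(21) = 4, d(22) = 4, d(23) = 2, d(24) = 8, d(25) = 3, d(26) = 4, d(27) = 4, d(28) = 6, d(29) = 2, d(30) = 8, d(31) = 2, d(32) = 6, d(33) = 4, d(34) = 4, d(35) = 4, d(36) = 9, d(37) = 2, d(38) = 4, d(39) = 4, d(40) = 8, d(41) = 2, d(42) = 8, d(43) = 2, d(44) = 6, d(45) = 6, d(46) = 4, d(47) = 2, d(48) = 10, d(49) = 3, d(50) = 6, d(51) = 4, d(52) = 6, d(53) = 2, d(54) = 8, d(55) = 4, d(56) = 8, d(57) = 4, d(58) = 4, d(59) = 2, d(60) = 12, d(61) = 2, d(62) = 4, d(63) = 6, d(64) = 7, d(65) = 4, d(66) = 8, d(67) = 2, d(68) = 6, d(69) = 4, d(70) = 8, d(71) = 2, d(72) = 12, d(73) = 2, d(74) = 4, d(75) = 6, d(76) = 6, d(77) = 4, d(78) = 8, d(79) = 2, d(80) = 10, d(81) = 5, d(82) = 4, d(83) = 2, d(84) = 12, d(85) = 4, d(86) = 4, d(87) = 4, d(88) = 8, d(89) = 2, d(90) = 12, d(91) = 4, d(92) = 6, d(93) = 4, d(94) = 4, d(95) = 4, d(96) = 12, d(97) = 2, d(98) = 6, d(99) = 6, d(100) = 9, d(101) = 2, d(102) = 8, d(103) = 2, d(104) = 8, d(105) = 8, d(106) = 4, d(107) = 2, d(108) = 12, d(109) = 2, d(110) = 8, d(111) = 4, d(112) = 10, d(113) = 2, d(114) = 8, d(115) = 4, d(116) = 6, d(117) = 6, d(118) = 4, d(119) = 4, d(120) = 16, d(121) = 3, d(122) = 4, d(123) = 4, d(124) = 6, d(125) = 4, d(126) = 12, d(127) = 2, d(128) = 8, d(129) = 4, d(130) = 8, d(131) = 2, d(132) = 12, d(133) = 4, d(134) = 4, d(135) = 8, d(136) = 8, d(137) = 2, d(138) = 8, d(139) = 2, d(140) = 12, d(141) = 4, d(142) = 4, d(143) = 4, d(144) = 15, d(145) = 4, d(146) = 4, d(147) = 6, d(148) = 6, d(149) = 2, d(150) = 12, d(151) = 2, d(152) = 8, d(153) = 6. Summing all 153 values: 796. (Dirichlet's divisor formula: Σ_{n ≤ x} d(n) = x ln(x) + (2γ − 1) x + O(√x). For x = 153, the asymptotic estimate is ≈ 793.28.)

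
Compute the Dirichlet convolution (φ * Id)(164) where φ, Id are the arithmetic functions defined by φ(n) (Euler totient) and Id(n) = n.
(φ * Id)(164) = 648

Divisors of 164: [1, 2, 4, 41, 82, 164]. For each d | 164:
  d = 1: φ(1) · Id(164/1) = 1 · 164 = 164
  d = 2: φ(2) · Id(164/2) = 1 · 82 = 82
  d = 4: φ(4) · Id(164/4) = 2 · 41 = 82
  d = 41: φ(41) · Id(164/41) = 40 · 4 = 160
  d = 82: φ(82) · Id(164/82) = 40 · 2 = 80
  d = 164: φ(164) · Id(164/164) = 80 · 1 = 80
Summing: (φ * Id)(164) = 164 + 82 + 82 + 160 + 80 + 80 = 648.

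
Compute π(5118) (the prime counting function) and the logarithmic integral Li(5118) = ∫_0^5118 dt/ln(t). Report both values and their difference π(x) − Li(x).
π(5118) = 684;  Li(5118) ≈ 698.12;  π(x) − Li(x) ≈ -14.12.

Direct count of primes ≤ 5118 gives π(5118) = 684. Numerical evaluation of the logarithmic integral gives Li(5118) ≈ 698.12. The difference π(x) − Li(x) ≈ -14.12 is typically negative for small/moderate x (Li(x) overestimates), though Littlewood's theorem shows this sign changes infinitely often.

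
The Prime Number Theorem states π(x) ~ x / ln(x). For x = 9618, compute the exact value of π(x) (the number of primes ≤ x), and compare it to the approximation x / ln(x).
π(9618) = 1186;  x/ln(x) ≈ 1048.70;  relative error ≈ 11.58%.

Directly count primes up to 9618: π(9618) = 1186. The PNT approximation gives 9618/ln(9618) ≈ 9618/9.17139 ≈ 1048.70. Relative error (π(x) − x/ln(x)) / π(x) ≈ 11.58%; the approximation is known to undercount slightly (Li(x) is a better estimate).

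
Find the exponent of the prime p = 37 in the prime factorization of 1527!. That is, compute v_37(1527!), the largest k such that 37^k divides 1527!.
v_37(1527!) = 42

Legendre's formula: v_p(n!) = Σ_{k ≥ 1} ⌊n / p^k⌋. For p = 37, n = 1527, the terms are:
  ⌊1527/37^1⌋ = ⌊1527/37⌋ = 41
  ⌊1527/37^2⌋ = ⌊1527/1369⌋ = 1
(the next term ⌊1527/37^3⌋ = 0, terminating the sum). Summing: v_37(1527!) = 41 + 1 = 42.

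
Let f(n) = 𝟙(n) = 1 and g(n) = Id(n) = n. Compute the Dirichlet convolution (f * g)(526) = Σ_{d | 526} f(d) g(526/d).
(𝟙 * Id)(526) = 792

Divisors of 526: [1, 2, 263, 526]. For each d | 526:
  d = 1: 𝟙(1) · Id(526/1) = 1 · 526 = 526
  d = 2: 𝟙(2) · Id(526/2) = 1 · 263 = 263
  d = 263: 𝟙(263) · Id(526/263) = 1 · 2 = 2
  d = 526: 𝟙(526) · Id(526/526) = 1 · 1 = 1
Summing: (𝟙 * Id)(526) = 526 + 263 + 2 + 1 = 792.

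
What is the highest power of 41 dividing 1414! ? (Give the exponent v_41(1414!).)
v_41(1414!) = 34

Legendre's formula: v_p(n!) = Σ_{k ≥ 1} ⌊n / p^k⌋. For p = 41, n = 1414, the terms are:
  ⌊1414/41^1⌋ = ⌊1414/41⌋ = 34
(the next term ⌊1414/41^2⌋ = 0, terminating the sum). Summing: v_41(1414!) = 34 = 34.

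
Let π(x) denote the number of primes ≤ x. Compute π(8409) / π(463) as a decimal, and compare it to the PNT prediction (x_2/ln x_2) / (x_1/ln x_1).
π(8409)/π(463) = 1051/90 ≈ 11.6778;  PNT prediction ≈ 12.3351.

π(463) = 90 and π(8409) = 1051, so π(8409)/π(463) ≈ 11.6778. The PNT-predicted ratio is (8409/ln(8409)) / (463/ln(463)) ≈ 12.3351. The two agree to within a few percent, as expected.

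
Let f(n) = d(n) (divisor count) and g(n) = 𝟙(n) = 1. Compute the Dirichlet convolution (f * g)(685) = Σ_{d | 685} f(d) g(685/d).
(d * 𝟙)(685) = 9

Divisors of 685: [1, 5, 137, 685]. For each d | 685:
  d = 1: d(1) · 𝟙(685/1) = 1 · 1 = 1
  d = 5: d(5) · 𝟙(685/5) = 2 · 1 = 2
  d = 137: d(137) · 𝟙(685/137) = 2 · 1 = 2
  d = 685: d(685) · 𝟙(685/685) = 4 · 1 = 4
Summing: (d * 𝟙)(685) = 1 + 2 + 2 + 4 = 9.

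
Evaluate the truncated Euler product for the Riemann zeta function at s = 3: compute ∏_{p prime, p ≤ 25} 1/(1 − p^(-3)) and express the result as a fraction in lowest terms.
∏ = 580625301352525/483109627290624

The primes p ≤ 25 are [2, 3, 5, 7, 11, 13, 17, 19, 23]. For each prime, (1 − 1/p^3)^(-1) = p^3 / (p^3 − 1). The product is (1 − 1/2^3)^(-1), (1 − 1/3^3)^(-1), (1 − 1/5^3)^(-1), (1 − 1/7^3)^(-1), (1 − 1/11^3)^(-1), (1 − 1/13^3)^(-1), (1 − 1/17^3)^(-1), (1 − 1/19^3)^(-1), (1 − 1/23^3)^(-1) = ∏ p^3 / (p^3 − 1) = 580625301352525/483109627290624.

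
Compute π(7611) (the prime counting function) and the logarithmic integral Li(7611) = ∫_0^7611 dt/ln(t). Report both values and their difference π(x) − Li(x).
π(7611) = 967;  Li(7611) ≈ 983.01;  π(x) − Li(x) ≈ -16.01.

Direct count of primes ≤ 7611 gives π(7611) = 967. Numerical evaluation of the logarithmic integral gives Li(7611) ≈ 983.01. The difference π(x) − Li(x) ≈ -16.01 is typically negative for small/moderate x (Li(x) overestimates), though Littlewood's theorem shows this sign changes infinitely often.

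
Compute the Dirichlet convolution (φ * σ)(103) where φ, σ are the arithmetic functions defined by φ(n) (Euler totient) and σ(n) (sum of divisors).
(φ * σ)(103) = 206

Divisors of 103: [1, 103]. For each d | 103:
  d = 1: φ(1) · σ(103/1) = 1 · 104 = 104
  d = 103: φ(103) · σ(103/103) = 102 · 1 = 102
Summing: (φ * σ)(103) = 104 + 102 = 206.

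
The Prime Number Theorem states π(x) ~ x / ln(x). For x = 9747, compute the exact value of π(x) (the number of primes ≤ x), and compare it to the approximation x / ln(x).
π(9747) = 1202;  x/ln(x) ≈ 1061.22;  relative error ≈ 11.71%.

Directly count primes up to 9747: π(9747) = 1202. The PNT approximation gives 9747/ln(9747) ≈ 9747/9.18471 ≈ 1061.22. Relative error (π(x) − x/ln(x)) / π(x) ≈ 11.71%; the approximation is known to undercount slightly (Li(x) is a better estimate).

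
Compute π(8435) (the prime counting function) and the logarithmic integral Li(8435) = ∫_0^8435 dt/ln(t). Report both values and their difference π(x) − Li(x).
π(8435) = 1055;  Li(8435) ≈ 1074.68;  π(x) − Li(x) ≈ -19.68.

Direct count of primes ≤ 8435 gives π(8435) = 1055. Numerical evaluation of the logarithmic integral gives Li(8435) ≈ 1074.68. The difference π(x) − Li(x) ≈ -19.68 is typically negative for small/moderate x (Li(x) overestimates), though Littlewood's theorem shows this sign changes infinitely often.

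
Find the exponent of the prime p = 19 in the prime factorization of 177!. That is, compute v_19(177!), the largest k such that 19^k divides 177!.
v_19(177!) = 9

Legendre's formula: v_p(n!) = Σ_{k ≥ 1} ⌊n / p^k⌋. For p = 19, n = 177, the terms are:
  ⌊177/19^1⌋ = ⌊177/19⌋ = 9
(the next term ⌊177/19^2⌋ = 0, terminating the sum). Summing: v_19(177!) = 9 = 9.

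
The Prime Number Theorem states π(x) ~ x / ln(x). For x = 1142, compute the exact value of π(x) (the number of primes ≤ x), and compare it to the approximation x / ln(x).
π(1142) = 189;  x/ln(x) ≈ 162.20;  relative error ≈ 14.18%.

Directly count primes up to 1142: π(1142) = 189. The PNT approximation gives 1142/ln(1142) ≈ 1142/7.04054 ≈ 162.20. Relative error (π(x) − x/ln(x)) / π(x) ≈ 14.18%; the approximation is known to undercount slightly (Li(x) is a better estimate).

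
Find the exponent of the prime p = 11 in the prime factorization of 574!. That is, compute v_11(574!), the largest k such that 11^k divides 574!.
v_11(574!) = 56

Legendre's formula: v_p(n!) = Σ_{k ≥ 1} ⌊n / p^k⌋. For p = 11, n = 574, the terms are:
  ⌊574/11^1⌋ = ⌊574/11⌋ = 52
  ⌊574/11^2⌋ = ⌊574/121⌋ = 4
(the next term ⌊574/11^3⌋ = 0, terminating the sum). Summing: v_11(574!) = 52 + 4 = 56.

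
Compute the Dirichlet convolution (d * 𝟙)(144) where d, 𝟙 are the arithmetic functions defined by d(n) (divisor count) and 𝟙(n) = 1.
(d * 𝟙)(144) = 90

Divisors of 144: [1, 2, 3, 4, 6, 8, 9, 12, 16, 18, 24, 36, 48, 72, 144]. For each d | 144:
  d = 1: d(1) · 𝟙(144/1) = 1 · 1 = 1
  d = 2: d(2) · 𝟙(144/2) = 2 · 1 = 2
  d = 3: d(3) · 𝟙(144/3) = 2 · 1 = 2
  d = 4: d(4) · 𝟙(144/4) = 3 · 1 = 3
  d = 6: d(6) · 𝟙(144/6) = 4 · 1 = 4
  d = 8: d(8) · 𝟙(144/8) = 4 · 1 = 4
  d = 9: d(9) · 𝟙(144/9) = 3 · 1 = 3
  d = 12: d(12) · 𝟙(144/12) = 6 · 1 = 6
  d = 16: d(16) · 𝟙(144/16) = 5 · 1 = 5
  d = 18: d(18) · 𝟙(144/18) = 6 · 1 = 6
  d = 24: d(24) · 𝟙(144/24) = 8 · 1 = 8
  d = 36: d(36) · 𝟙(144/36) = 9 · 1 = 9
  d = 48: d(48) · 𝟙(144/48) = 10 · 1 = 10
  d = 72: d(72) · 𝟙(144/72) = 12 · 1 = 12
  d = 144: d(144) · 𝟙(144/144) = 15 · 1 = 15
Summing: (d * 𝟙)(144) = 1 + 2 + 2 + 3 + 4 + 4 + 3 + 6 + 5 + 6 + 8 + 9 + 10 + 12 + 15 = 90.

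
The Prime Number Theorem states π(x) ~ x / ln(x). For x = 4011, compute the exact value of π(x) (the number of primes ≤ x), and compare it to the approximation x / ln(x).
π(4011) = 553;  x/ln(x) ≈ 483.44;  relative error ≈ 12.58%.

Directly count primes up to 4011: π(4011) = 553. The PNT approximation gives 4011/ln(4011) ≈ 4011/8.29680 ≈ 483.44. Relative error (π(x) − x/ln(x)) / π(x) ≈ 12.58%; the approximation is known to undercount slightly (Li(x) is a better estimate).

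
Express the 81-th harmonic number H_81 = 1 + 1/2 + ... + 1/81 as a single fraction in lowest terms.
H_81 = 44031838385838021258243173365847173/8845597978580177157715301537899200

Direct summation: H_81 = 1 + 1/2 + ... + 1/81. The least common denominator is lcm(1, ..., 81) = 97301577764381948734868316916891200; over this denominator the numerator is 97301577764381948734868316916891200 + 48650788882190974367434158458445600 + 32433859254793982911622772305630400 + 24325394441095487183717079229222800 + 19460315552876389746973663383378240 + 16216929627396991455811386152815200 + 13900225394911706962124045273841600 + 12162697220547743591858539614611400 + 10811286418264660970540924101876800 + 9730157776438194873486831691689120 + 8845597978580177157715301537899200 + 8108464813698495727905693076407600 + 7484736751106303748836024378222400 + 6950112697455853481062022636920800 + 6486771850958796582324554461126080 + 6081348610273871795929269807305700 + 5723622221434232278521665700993600 + 5405643209132330485270462050938400 + 5121135671809576249203595627204800 + 4865078888219097436743415845844560 + 4633408464970568987374681757947200 + 4422798989290088578857650768949600 + 4230503381060084727602970300734400 + 4054232406849247863952846538203800 + 3892063110575277949394732676675648 + 3742368375553151874418012189111200 + 3603762139421553656846974700625600 + 3475056348727926740531011318460400 + 3355226819461446508098907479892800 + 3243385925479398291162277230563040 + 3138760573044578991447365061835200 + 3040674305136935897964634903652850 + 2948532659526725719238433845966400 + 2861811110717116139260832850496800 + 2780045078982341392424809054768320 + 2702821604566165242635231025469200 + 2629772372010322938780224781537600 + 2560567835904788124601797813602400 + 2494912250368767916278674792740800 + 2432539444109548718371707922922280 + 2373209213765413383777276022363200 + 2316704232485284493687340878973600 + 2262827389869347644996937602718400 + 2211399494645044289428825384474800 + 2162257283652932194108184820375360 + 2115251690530042363801485150367200 + 2070246335412381887975921636529600 + 2027116203424623931976423269101900 + 1985746484987386708874863610548800 + 1946031555287638974697366338337824 + 1907874073811410759507221900331200 + 1871184187776575937209006094555600 + 1835878825743055636506949375790400 + 1801881069710776828423487350312800 + 1769119595716035431543060307579840 + 1737528174363963370265505659230200 + 1707045223936525416401198542401600 + 1677613409730723254049453739946400 + 1649179284142066927709632490116800 + 1621692962739699145581138615281520 + 1595107832202982766145382244539200 + 1569380286522289495723682530917600 + 1544469488323522995791560585982400 + 1520337152568467948982317451826425 + 1496947350221260749767204875644480 + 1474266329763362859619216922983200 + 1452262354692267891565198759953600 + 1430905555358558069630416425248400 + 1410167793686694909200990100244800 + 1390022539491170696212404527384160 + 1370444757244816179364342491787200 + 1351410802283082621317615512734600 + 1332898325539478749792716670094400 + 1314886186005161469390112390768800 + 1297354370191759316464910892225216 + 1280283917952394062300898906801200 + 1263656854082882451102185933985600 + 1247456125184383958139337396370400 + 1231665541321290490314788821732800 + 1216269722054774359185853961461140 + 1201254046473851218948991566875200 = 484350222244218233840674907024318903, so H_81 = 484350222244218233840674907024318903/97301577764381948734868316916891200; reducing by gcd(484350222244218233840674907024318903, 97301577764381948734868316916891200) = 11 gives 44031838385838021258243173365847173/8845597978580177157715301537899200 ≈ 4.97782. (The PNT-adjacent estimate ln(81) + γ ≈ 4.97166 matches within O(1/n).)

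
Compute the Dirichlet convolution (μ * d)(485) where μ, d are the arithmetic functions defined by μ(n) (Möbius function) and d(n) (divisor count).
(μ * d)(485) = 1

Divisors of 485: [1, 5, 97, 485]. For each d | 485:
  d = 1: μ(1) · d(485/1) = 1 · 4 = 4
  d = 5: μ(5) · d(485/5) = -1 · 2 = -2
  d = 97: μ(97) · d(485/97) = -1 · 2 = -2
  d = 485: μ(485) · d(485/485) = 1 · 1 = 1
Summing: (μ * d)(485) = 4 + -2 + -2 + 1 = 1.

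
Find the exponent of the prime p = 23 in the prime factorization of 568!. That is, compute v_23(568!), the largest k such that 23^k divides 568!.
v_23(568!) = 25

Legendre's formula: v_p(n!) = Σ_{k ≥ 1} ⌊n / p^k⌋. For p = 23, n = 568, the terms are:
  ⌊568/23^1⌋ = ⌊568/23⌋ = 24
  ⌊568/23^2⌋ = ⌊568/529⌋ = 1
(the next term ⌊568/23^3⌋ = 0, terminating the sum). Summing: v_23(568!) = 24 + 1 = 25.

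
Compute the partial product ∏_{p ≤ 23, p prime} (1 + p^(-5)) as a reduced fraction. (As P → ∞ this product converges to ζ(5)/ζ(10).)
∏ = 2612085852729079932096672771072/2521568243390149185231442932125

The primes p ≤ 23 are [2, 3, 5, 7, 11, 13, 17, 19, 23]. For each, (1 + 1/p^5) = (p^5 + 1)/p^5. Multiplying these fractions over p ∈ [2, 3, 5, 7, 11, 13, 17, 19, 23] gives 2612085852729079932096672771072/2521568243390149185231442932125. (In the limit P → ∞ this tends to ζ(5)/ζ(10).)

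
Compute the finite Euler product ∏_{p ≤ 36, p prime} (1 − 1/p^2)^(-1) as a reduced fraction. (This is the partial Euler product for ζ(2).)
∏ = 82920037520482019/50722704772300800

The primes p ≤ 36 are [2, 3, 5, 7, 11, 13, 17, 19, 23, 29, 31]. For each prime, (1 − 1/p^2)^(-1) = p^2 / (p^2 − 1). The product is (1 − 1/2^2)^(-1), (1 − 1/3^2)^(-1), (1 − 1/5^2)^(-1), (1 − 1/7^2)^(-1), (1 − 1/11^2)^(-1), (1 − 1/13^2)^(-1), (1 − 1/17^2)^(-1), (1 − 1/19^2)^(-1), (1 − 1/23^2)^(-1), (1 − 1/29^2)^(-1), (1 − 1/31^2)^(-1) = ∏ p^2 / (p^2 − 1) = 82920037520482019/50722704772300800.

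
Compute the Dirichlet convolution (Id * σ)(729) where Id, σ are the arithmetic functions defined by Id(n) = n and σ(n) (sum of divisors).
(Id * σ)(729) = 7108

Divisors of 729: [1, 3, 9, 27, 81, 243, 729]. For each d | 729:
  d = 1: Id(1) · σ(729/1) = 1 · 1093 = 1093
  d = 3: Id(3) · σ(729/3) = 3 · 364 = 1092
  d = 9: Id(9) · σ(729/9) = 9 · 121 = 1089
  d = 27: Id(27) · σ(729/27) = 27 · 40 = 1080
  d = 81: Id(81) · σ(729/81) = 81 · 13 = 1053
  d = 243: Id(243) · σ(729/243) = 243 · 4 = 972
  d = 729: Id(729) · σ(729/729) = 729 · 1 = 729
Summing: (Id * σ)(729) = 1093 + 1092 + 1089 + 1080 + 1053 + 972 + 729 = 7108.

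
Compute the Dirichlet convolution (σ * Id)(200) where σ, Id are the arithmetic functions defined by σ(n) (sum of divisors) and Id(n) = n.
(σ * Id)(200) = 4214

Divisors of 200: [1, 2, 4, 5, 8, 10, 20, 25, 40, 50, 100, 200]. For each d | 200:
  d = 1: σ(1) · Id(200/1) = 1 · 200 = 200
  d = 2: σ(2) · Id(200/2) = 3 · 100 = 300
  d = 4: σ(4) · Id(200/4) = 7 · 50 = 350
  d = 5: σ(5) · Id(200/5) = 6 · 40 = 240
  d = 8: σ(8) · Id(200/8) = 15 · 25 = 375
  d = 10: σ(10) · Id(200/10) = 18 · 20 = 360
  d = 20: σ(20) · Id(200/20) = 42 · 10 = 420
  d = 25: σ(25) · Id(200/25) = 31 · 8 = 248
  d = 40: σ(40) · Id(200/40) = 90 · 5 = 450
  d = 50: σ(50) · Id(200/50) = 93 · 4 = 372
  d = 100: σ(100) · Id(200/100) = 217 · 2 = 434
  d = 200: σ(200) · Id(200/200) = 465 · 1 = 465
Summing: (σ * Id)(200) = 200 + 300 + 350 + 240 + 375 + 360 + 420 + 248 + 450 + 372 + 434 + 465 = 4214.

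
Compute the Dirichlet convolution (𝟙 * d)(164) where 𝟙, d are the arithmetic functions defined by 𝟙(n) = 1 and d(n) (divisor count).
(𝟙 * d)(164) = 18

Divisors of 164: [1, 2, 4, 41, 82, 164]. For each d | 164:
  d = 1: 𝟙(1) · d(164/1) = 1 · 6 = 6
  d = 2: 𝟙(2) · d(164/2) = 1 · 4 = 4
  d = 4: 𝟙(4) · d(164/4) = 1 · 2 = 2
  d = 41: 𝟙(41) · d(164/41) = 1 · 3 = 3
  d = 82: 𝟙(82) · d(164/82) = 1 · 2 = 2
  d = 164: 𝟙(164) · d(164/164) = 1 · 1 = 1
Summing: (𝟙 * d)(164) = 6 + 4 + 2 + 3 + 2 + 1 = 18.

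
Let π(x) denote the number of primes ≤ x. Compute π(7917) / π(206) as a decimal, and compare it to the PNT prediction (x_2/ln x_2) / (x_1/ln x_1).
π(7917)/π(206) = 999/46 ≈ 21.7174;  PNT prediction ≈ 22.8101.

π(206) = 46 and π(7917) = 999, so π(7917)/π(206) ≈ 21.7174. The PNT-predicted ratio is (7917/ln(7917)) / (206/ln(206)) ≈ 22.8101. The two agree to within a few percent, as expected.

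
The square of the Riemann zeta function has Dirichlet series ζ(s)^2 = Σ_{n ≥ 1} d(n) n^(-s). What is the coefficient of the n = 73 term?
d(73) = 2

ζ(s)^2 = (Σ 1/m^s)(Σ 1/k^s). The coefficient of 1/n^s in the product is the number of ordered pairs (m, k) with mk = n, which equals d(n). For n = 73, divisors are [1, 73], so d(73) = 2.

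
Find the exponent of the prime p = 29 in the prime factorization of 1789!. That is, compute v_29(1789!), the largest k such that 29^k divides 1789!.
v_29(1789!) = 63

Legendre's formula: v_p(n!) = Σ_{k ≥ 1} ⌊n / p^k⌋. For p = 29, n = 1789, the terms are:
  ⌊1789/29^1⌋ = ⌊1789/29⌋ = 61
  ⌊1789/29^2⌋ = ⌊1789/841⌋ = 2
(the next term ⌊1789/29^3⌋ = 0, terminating the sum). Summing: v_29(1789!) = 61 + 2 = 63.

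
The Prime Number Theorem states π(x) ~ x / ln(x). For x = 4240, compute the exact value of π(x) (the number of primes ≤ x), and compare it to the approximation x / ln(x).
π(4240) = 580;  x/ln(x) ≈ 507.64;  relative error ≈ 12.48%.

Directly count primes up to 4240: π(4240) = 580. The PNT approximation gives 4240/ln(4240) ≈ 4240/8.35232 ≈ 507.64. Relative error (π(x) − x/ln(x)) / π(x) ≈ 12.48%; the approximation is known to undercount slightly (Li(x) is a better estimate).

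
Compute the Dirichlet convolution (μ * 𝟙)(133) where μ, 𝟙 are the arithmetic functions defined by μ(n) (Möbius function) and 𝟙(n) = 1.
(μ * 𝟙)(133) = 0

Divisors of 133: [1, 7, 19, 133]. For each d | 133:
  d = 1: μ(1) · 𝟙(133/1) = 1 · 1 = 1
  d = 7: μ(7) · 𝟙(133/7) = -1 · 1 = -1
  d = 19: μ(19) · 𝟙(133/19) = -1 · 1 = -1
  d = 133: μ(133) · 𝟙(133/133) = 1 · 1 = 1
Summing: (μ * 𝟙)(133) = 1 + -1 + -1 + 1 = 0.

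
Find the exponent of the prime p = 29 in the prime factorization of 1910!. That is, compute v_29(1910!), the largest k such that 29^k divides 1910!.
v_29(1910!) = 67

Legendre's formula: v_p(n!) = Σ_{k ≥ 1} ⌊n / p^k⌋. For p = 29, n = 1910, the terms are:
  ⌊1910/29^1⌋ = ⌊1910/29⌋ = 65
  ⌊1910/29^2⌋ = ⌊1910/841⌋ = 2
(the next term ⌊1910/29^3⌋ = 0, terminating the sum). Summing: v_29(1910!) = 65 + 2 = 67.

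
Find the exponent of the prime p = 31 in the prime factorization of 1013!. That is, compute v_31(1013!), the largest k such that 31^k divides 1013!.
v_31(1013!) = 33

Legendre's formula: v_p(n!) = Σ_{k ≥ 1} ⌊n / p^k⌋. For p = 31, n = 1013, the terms are:
  ⌊1013/31^1⌋ = ⌊1013/31⌋ = 32
  ⌊1013/31^2⌋ = ⌊1013/961⌋ = 1
(the next term ⌊1013/31^3⌋ = 0, terminating the sum). Summing: v_31(1013!) = 32 + 1 = 33.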